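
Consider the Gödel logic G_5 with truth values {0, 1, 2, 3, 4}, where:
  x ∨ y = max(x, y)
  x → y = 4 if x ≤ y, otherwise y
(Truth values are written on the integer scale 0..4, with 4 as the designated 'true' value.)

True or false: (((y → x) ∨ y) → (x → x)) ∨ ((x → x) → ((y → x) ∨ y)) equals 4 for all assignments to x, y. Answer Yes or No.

At x = 4, y = 3, for instance:
y → x = 3 → 4 = 4
(y → x) ∨ y = 4 ∨ 3 = 4
x → x = 4 → 4 = 4
((y → x) ∨ y) → (x → x) = 4 → 4 = 4
(x → x) → ((y → x) ∨ y) = 4 → 4 = 4
(((y → x) ∨ y) → (x → x)) ∨ ((x → x) → ((y → x) ∨ y)) = 4 ∨ 4 = 4
and checking the remaining 24 assignments likewise gives ≥ 4 in every case.

Yes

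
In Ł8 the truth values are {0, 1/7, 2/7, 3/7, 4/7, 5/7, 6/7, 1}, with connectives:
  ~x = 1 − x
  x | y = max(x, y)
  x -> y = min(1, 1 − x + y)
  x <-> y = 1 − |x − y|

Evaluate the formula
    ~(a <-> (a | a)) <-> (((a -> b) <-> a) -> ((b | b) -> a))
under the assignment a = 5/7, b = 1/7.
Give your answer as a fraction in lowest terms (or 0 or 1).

a | a = 5/7 | 5/7 = 5/7
a <-> (a | a) = 5/7 <-> 5/7 = 1
~(a <-> (a | a)) = ~1 = 0
a -> b = 5/7 -> 1/7 = 3/7
(a -> b) <-> a = 3/7 <-> 5/7 = 5/7
b | b = 1/7 | 1/7 = 1/7
(b | b) -> a = 1/7 -> 5/7 = 1
((a -> b) <-> a) -> ((b | b) -> a) = 5/7 -> 1 = 1
~(a <-> (a | a)) <-> (((a -> b) <-> a) -> ((b | b) -> a)) = 0 <-> 1 = 0

0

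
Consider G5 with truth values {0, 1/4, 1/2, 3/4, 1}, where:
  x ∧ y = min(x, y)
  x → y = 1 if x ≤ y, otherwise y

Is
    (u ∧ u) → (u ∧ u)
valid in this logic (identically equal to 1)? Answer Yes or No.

u = 0 ↦ 1
u = 1/4 ↦ 1
u = 1/2 ↦ 1
u = 3/4 ↦ 1
u = 1 ↦ 1
Every assignment gives a value ≥ 1.

Yes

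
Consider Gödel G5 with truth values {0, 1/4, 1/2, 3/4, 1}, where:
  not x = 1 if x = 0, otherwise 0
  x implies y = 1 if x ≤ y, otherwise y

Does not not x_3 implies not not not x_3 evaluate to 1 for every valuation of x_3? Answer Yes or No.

Counterexample: take x_3 = 1/4.
not x_3 = not 1/4 = 0
not not x_3 = not 0 = 1
not x_3 = not 1/4 = 0
not not x_3 = not 0 = 1
not not not x_3 = not 1 = 0
not not x_3 implies not not not x_3 = 1 implies 0 = 0
This gives 0 ≠ 1.

No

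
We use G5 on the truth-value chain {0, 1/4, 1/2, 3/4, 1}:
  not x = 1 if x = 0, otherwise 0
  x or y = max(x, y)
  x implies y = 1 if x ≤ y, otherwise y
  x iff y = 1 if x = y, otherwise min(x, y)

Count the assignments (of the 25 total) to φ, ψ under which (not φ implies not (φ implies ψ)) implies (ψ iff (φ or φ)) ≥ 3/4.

11

value 1: 9 assignments (counts)
value 3/4: 2 assignments (counts)
value 1/2: 4 assignments
value 1/4: 6 assignments
value 0: 4 assignments
So 11 of the 25 assignments meet the threshold.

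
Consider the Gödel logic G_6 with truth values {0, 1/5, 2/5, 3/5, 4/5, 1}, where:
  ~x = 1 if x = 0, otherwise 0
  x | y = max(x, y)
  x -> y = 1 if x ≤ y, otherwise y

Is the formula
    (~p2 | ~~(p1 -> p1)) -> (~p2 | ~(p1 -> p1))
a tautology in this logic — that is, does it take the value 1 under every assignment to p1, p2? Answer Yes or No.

Counterexample: take p1 = 0, p2 = 1/5.
~p2 = ~1/5 = 0
p1 -> p1 = 0 -> 0 = 1
~(p1 -> p1) = ~1 = 0
~~(p1 -> p1) = ~0 = 1
~p2 | ~~(p1 -> p1) = 0 | 1 = 1
~p2 = ~1/5 = 0
p1 -> p1 = 0 -> 0 = 1
~(p1 -> p1) = ~1 = 0
~p2 | ~(p1 -> p1) = 0 | 0 = 0
(~p2 | ~~(p1 -> p1)) -> (~p2 | ~(p1 -> p1)) = 1 -> 0 = 0
This gives 0 ≠ 1.

No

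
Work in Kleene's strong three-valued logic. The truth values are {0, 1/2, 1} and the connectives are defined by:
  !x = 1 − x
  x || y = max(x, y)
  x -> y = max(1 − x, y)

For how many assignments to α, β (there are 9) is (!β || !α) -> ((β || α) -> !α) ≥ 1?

α = 0, β = 0 ↦ 1  ≥
α = 0, β = 1/2 ↦ 1  ≥
α = 0, β = 1 ↦ 1  ≥
α = 1/2, β = 0 ↦ 1/2  <
α = 1/2, β = 1/2 ↦ 1/2  <
α = 1/2, β = 1 ↦ 1/2  <
α = 1, β = 0 ↦ 0  <
α = 1, β = 1/2 ↦ 1/2  <
α = 1, β = 1 ↦ 1  ≥
So 4 of the 9 assignments meet the threshold.

4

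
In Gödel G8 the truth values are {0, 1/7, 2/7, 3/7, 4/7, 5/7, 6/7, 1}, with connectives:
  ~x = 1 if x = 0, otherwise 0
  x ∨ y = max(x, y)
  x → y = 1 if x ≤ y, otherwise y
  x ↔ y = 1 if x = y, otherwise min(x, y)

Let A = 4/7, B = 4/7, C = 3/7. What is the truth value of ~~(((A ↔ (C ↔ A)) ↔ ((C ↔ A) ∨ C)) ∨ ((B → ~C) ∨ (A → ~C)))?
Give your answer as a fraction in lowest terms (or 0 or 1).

C ↔ A = 3/7 ↔ 4/7 = 3/7
A ↔ (C ↔ A) = 4/7 ↔ 3/7 = 3/7
C ↔ A = 3/7 ↔ 4/7 = 3/7
(C ↔ A) ∨ C = 3/7 ∨ 3/7 = 3/7
(A ↔ (C ↔ A)) ↔ ((C ↔ A) ∨ C) = 3/7 ↔ 3/7 = 1
~C = ~3/7 = 0
B → ~C = 4/7 → 0 = 0
~C = ~3/7 = 0
A → ~C = 4/7 → 0 = 0
(B → ~C) ∨ (A → ~C) = 0 ∨ 0 = 0
((A ↔ (C ↔ A)) ↔ ((C ↔ A) ∨ C)) ∨ ((B → ~C) ∨ (A → ~C)) = 1 ∨ 0 = 1
~(((A ↔ (C ↔ A)) ↔ ((C ↔ A) ∨ C)) ∨ ((B → ~C) ∨ (A → ~C))) = ~1 = 0
~~(((A ↔ (C ↔ A)) ↔ ((C ↔ A) ∨ C)) ∨ ((B → ~C) ∨ (A → ~C))) = ~0 = 1

1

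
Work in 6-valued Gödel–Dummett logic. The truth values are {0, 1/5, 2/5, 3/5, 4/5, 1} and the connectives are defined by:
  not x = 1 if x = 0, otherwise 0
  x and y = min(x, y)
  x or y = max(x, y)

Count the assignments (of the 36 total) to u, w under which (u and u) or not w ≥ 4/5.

value 1: 11 assignments (counts)
value 4/5: 5 assignments (counts)
value 3/5: 5 assignments
value 2/5: 5 assignments
value 1/5: 5 assignments
value 0: 5 assignments
So 16 of the 36 assignments meet the threshold.

16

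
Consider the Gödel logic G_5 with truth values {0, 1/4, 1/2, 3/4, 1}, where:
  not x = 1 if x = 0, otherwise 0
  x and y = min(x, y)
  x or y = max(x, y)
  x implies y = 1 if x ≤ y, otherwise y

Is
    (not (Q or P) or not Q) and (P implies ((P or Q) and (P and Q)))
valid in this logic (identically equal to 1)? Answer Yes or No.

Counterexample: take P = 0, Q = 1/4.
Q or P = 1/4 or 0 = 1/4
not (Q or P) = not 1/4 = 0
not Q = not 1/4 = 0
not (Q or P) or not Q = 0 or 0 = 0
P or Q = 0 or 1/4 = 1/4
P and Q = 0 and 1/4 = 0
(P or Q) and (P and Q) = 1/4 and 0 = 0
P implies ((P or Q) and (P and Q)) = 0 implies 0 = 1
(not (Q or P) or not Q) and (P implies ((P or Q) and (P and Q))) = 0 and 1 = 0
This gives 0 ≠ 1.

No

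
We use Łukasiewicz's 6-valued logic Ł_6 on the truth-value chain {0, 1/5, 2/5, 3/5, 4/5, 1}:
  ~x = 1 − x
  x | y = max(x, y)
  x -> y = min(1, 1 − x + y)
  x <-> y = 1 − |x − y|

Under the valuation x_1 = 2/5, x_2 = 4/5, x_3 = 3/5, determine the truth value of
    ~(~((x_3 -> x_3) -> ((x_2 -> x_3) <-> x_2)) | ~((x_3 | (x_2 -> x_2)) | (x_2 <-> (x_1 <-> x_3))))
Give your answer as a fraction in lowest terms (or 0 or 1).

1

x_3 -> x_3 = 3/5 -> 3/5 = 1
x_2 -> x_3 = 4/5 -> 3/5 = 4/5
(x_2 -> x_3) <-> x_2 = 4/5 <-> 4/5 = 1
(x_3 -> x_3) -> ((x_2 -> x_3) <-> x_2) = 1 -> 1 = 1
~((x_3 -> x_3) -> ((x_2 -> x_3) <-> x_2)) = ~1 = 0
x_2 -> x_2 = 4/5 -> 4/5 = 1
x_3 | (x_2 -> x_2) = 3/5 | 1 = 1
x_1 <-> x_3 = 2/5 <-> 3/5 = 4/5
x_2 <-> (x_1 <-> x_3) = 4/5 <-> 4/5 = 1
(x_3 | (x_2 -> x_2)) | (x_2 <-> (x_1 <-> x_3)) = 1 | 1 = 1
~((x_3 | (x_2 -> x_2)) | (x_2 <-> (x_1 <-> x_3))) = ~1 = 0
~((x_3 -> x_3) -> ((x_2 -> x_3) <-> x_2)) | ~((x_3 | (x_2 -> x_2)) | (x_2 <-> (x_1 <-> x_3))) = 0 | 0 = 0
~(~((x_3 -> x_3) -> ((x_2 -> x_3) <-> x_2)) | ~((x_3 | (x_2 -> x_2)) | (x_2 <-> (x_1 <-> x_3)))) = ~0 = 1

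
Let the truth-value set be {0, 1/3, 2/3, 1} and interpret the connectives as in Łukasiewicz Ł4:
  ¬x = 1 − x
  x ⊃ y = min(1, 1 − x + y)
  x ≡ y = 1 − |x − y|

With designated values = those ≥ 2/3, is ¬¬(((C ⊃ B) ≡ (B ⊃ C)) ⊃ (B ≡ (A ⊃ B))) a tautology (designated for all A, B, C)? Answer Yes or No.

Counterexample: take A = 0, B = 0, C = 0.
C ⊃ B = 0 ⊃ 0 = 1
B ⊃ C = 0 ⊃ 0 = 1
(C ⊃ B) ≡ (B ⊃ C) = 1 ≡ 1 = 1
A ⊃ B = 0 ⊃ 0 = 1
B ≡ (A ⊃ B) = 0 ≡ 1 = 0
((C ⊃ B) ≡ (B ⊃ C)) ⊃ (B ≡ (A ⊃ B)) = 1 ⊃ 0 = 0
¬(((C ⊃ B) ≡ (B ⊃ C)) ⊃ (B ≡ (A ⊃ B))) = ¬0 = 1
¬¬(((C ⊃ B) ≡ (B ⊃ C)) ⊃ (B ≡ (A ⊃ B))) = ¬1 = 0
This gives 0, which is below 2/3.

No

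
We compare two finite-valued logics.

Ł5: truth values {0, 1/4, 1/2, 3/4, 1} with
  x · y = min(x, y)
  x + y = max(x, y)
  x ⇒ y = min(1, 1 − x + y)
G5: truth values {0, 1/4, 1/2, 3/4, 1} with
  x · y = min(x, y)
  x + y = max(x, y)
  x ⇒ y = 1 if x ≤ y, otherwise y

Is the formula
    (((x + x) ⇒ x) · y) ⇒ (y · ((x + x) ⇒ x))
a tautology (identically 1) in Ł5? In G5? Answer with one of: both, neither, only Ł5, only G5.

In Ł5: every assignment gives 1 — tautology.
In G5: every assignment gives 1 — tautology.

both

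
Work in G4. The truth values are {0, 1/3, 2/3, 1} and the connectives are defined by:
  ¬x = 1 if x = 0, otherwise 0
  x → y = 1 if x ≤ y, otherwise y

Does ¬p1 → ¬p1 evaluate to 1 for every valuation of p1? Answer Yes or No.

p1 = 0 ↦ 1
p1 = 1/3 ↦ 1
p1 = 2/3 ↦ 1
p1 = 1 ↦ 1
Every assignment gives a value ≥ 1.

Yes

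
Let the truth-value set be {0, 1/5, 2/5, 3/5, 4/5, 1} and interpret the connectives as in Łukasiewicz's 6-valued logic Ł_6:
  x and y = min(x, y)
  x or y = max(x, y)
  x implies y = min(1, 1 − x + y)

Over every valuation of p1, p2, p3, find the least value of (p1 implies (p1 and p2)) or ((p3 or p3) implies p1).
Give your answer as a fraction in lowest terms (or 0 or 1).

3/5

Take p1 = 2/5, p2 = 0, p3 = 4/5:
p1 and p2 = 2/5 and 0 = 0
p1 implies (p1 and p2) = 2/5 implies 0 = 3/5
p3 or p3 = 4/5 or 4/5 = 4/5
(p3 or p3) implies p1 = 4/5 implies 2/5 = 3/5
(p1 implies (p1 and p2)) or ((p3 or p3) implies p1) = 3/5 or 3/5 = 3/5
No assignment yields a value below 3/5, so this is the minimum.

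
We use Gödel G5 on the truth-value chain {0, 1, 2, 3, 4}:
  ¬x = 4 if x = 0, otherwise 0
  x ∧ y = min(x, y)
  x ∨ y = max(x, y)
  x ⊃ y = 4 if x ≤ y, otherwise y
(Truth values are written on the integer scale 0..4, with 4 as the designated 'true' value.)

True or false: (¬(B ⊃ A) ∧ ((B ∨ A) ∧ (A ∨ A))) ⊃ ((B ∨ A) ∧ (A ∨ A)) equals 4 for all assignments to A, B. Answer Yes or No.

At A = 0, B = 3, for instance:
B ⊃ A = 3 ⊃ 0 = 0
¬(B ⊃ A) = ¬0 = 4
B ∨ A = 3 ∨ 0 = 3
A ∨ A = 0 ∨ 0 = 0
(B ∨ A) ∧ (A ∨ A) = 3 ∧ 0 = 0
¬(B ⊃ A) ∧ ((B ∨ A) ∧ (A ∨ A)) = 4 ∧ 0 = 0
(¬(B ⊃ A) ∧ ((B ∨ A) ∧ (A ∨ A))) ⊃ ((B ∨ A) ∧ (A ∨ A)) = 0 ⊃ 0 = 4
and checking the remaining 24 assignments likewise gives ≥ 4 in every case.

Yes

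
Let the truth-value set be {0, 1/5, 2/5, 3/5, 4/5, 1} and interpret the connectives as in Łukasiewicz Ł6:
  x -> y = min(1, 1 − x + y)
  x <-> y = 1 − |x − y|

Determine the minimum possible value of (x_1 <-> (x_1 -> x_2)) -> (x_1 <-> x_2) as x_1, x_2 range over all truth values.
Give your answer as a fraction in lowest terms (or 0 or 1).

Take x_1 = 3/5, x_2 = 0:
x_1 -> x_2 = 3/5 -> 0 = 2/5
x_1 <-> (x_1 -> x_2) = 3/5 <-> 2/5 = 4/5
x_1 <-> x_2 = 3/5 <-> 0 = 2/5
(x_1 <-> (x_1 -> x_2)) -> (x_1 <-> x_2) = 4/5 -> 2/5 = 3/5
No assignment yields a value below 3/5, so this is the minimum.

3/5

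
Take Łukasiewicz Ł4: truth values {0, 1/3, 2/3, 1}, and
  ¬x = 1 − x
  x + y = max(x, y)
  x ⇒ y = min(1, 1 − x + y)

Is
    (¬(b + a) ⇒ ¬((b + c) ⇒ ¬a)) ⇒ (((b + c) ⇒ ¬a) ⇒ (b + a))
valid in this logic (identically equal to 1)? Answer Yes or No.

Yes

At a = 2/3, b = 1/3, c = 2/3, for instance:
b + a = 1/3 + 2/3 = 2/3
¬(b + a) = ¬2/3 = 1/3
b + c = 1/3 + 2/3 = 2/3
¬a = ¬2/3 = 1/3
(b + c) ⇒ ¬a = 2/3 ⇒ 1/3 = 2/3
¬((b + c) ⇒ ¬a) = ¬2/3 = 1/3
¬(b + a) ⇒ ¬((b + c) ⇒ ¬a) = 1/3 ⇒ 1/3 = 1
((b + c) ⇒ ¬a) ⇒ (b + a) = 2/3 ⇒ 2/3 = 1
(¬(b + a) ⇒ ¬((b + c) ⇒ ¬a)) ⇒ (((b + c) ⇒ ¬a) ⇒ (b + a)) = 1 ⇒ 1 = 1
and checking the remaining 63 assignments likewise gives ≥ 1 in every case.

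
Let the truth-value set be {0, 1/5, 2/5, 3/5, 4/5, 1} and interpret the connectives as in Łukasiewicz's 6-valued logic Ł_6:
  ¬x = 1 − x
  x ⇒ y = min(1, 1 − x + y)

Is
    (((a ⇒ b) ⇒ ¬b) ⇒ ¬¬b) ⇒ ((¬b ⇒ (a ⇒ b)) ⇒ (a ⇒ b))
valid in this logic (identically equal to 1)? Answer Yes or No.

Counterexample: take a = 4/5, b = 3/5.
a ⇒ b = 4/5 ⇒ 3/5 = 4/5
¬b = ¬3/5 = 2/5
(a ⇒ b) ⇒ ¬b = 4/5 ⇒ 2/5 = 3/5
¬b = ¬3/5 = 2/5
¬¬b = ¬2/5 = 3/5
((a ⇒ b) ⇒ ¬b) ⇒ ¬¬b = 3/5 ⇒ 3/5 = 1
¬b = ¬3/5 = 2/5
a ⇒ b = 4/5 ⇒ 3/5 = 4/5
¬b ⇒ (a ⇒ b) = 2/5 ⇒ 4/5 = 1
a ⇒ b = 4/5 ⇒ 3/5 = 4/5
(¬b ⇒ (a ⇒ b)) ⇒ (a ⇒ b) = 1 ⇒ 4/5 = 4/5
(((a ⇒ b) ⇒ ¬b) ⇒ ¬¬b) ⇒ ((¬b ⇒ (a ⇒ b)) ⇒ (a ⇒ b)) = 1 ⇒ 4/5 = 4/5
This gives 4/5 ≠ 1.

No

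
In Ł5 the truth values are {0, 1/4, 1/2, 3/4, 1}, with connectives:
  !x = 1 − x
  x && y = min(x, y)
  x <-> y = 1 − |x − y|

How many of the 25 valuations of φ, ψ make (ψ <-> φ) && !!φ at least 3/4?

5

value 1: 1 assignment (counts)
value 3/4: 4 assignments (counts)
value 1/2: 7 assignments
value 1/4: 7 assignments
value 0: 6 assignments
So 5 of the 25 assignments meet the threshold.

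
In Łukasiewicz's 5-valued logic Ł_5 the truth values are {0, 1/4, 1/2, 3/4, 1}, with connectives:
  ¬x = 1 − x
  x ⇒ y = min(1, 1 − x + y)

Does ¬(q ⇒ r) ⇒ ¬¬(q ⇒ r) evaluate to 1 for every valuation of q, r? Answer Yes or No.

No

Counterexample: take q = 3/4, r = 0.
q ⇒ r = 3/4 ⇒ 0 = 1/4
¬(q ⇒ r) = ¬1/4 = 3/4
q ⇒ r = 3/4 ⇒ 0 = 1/4
¬(q ⇒ r) = ¬1/4 = 3/4
¬¬(q ⇒ r) = ¬3/4 = 1/4
¬(q ⇒ r) ⇒ ¬¬(q ⇒ r) = 3/4 ⇒ 1/4 = 1/2
This gives 1/2 ≠ 1.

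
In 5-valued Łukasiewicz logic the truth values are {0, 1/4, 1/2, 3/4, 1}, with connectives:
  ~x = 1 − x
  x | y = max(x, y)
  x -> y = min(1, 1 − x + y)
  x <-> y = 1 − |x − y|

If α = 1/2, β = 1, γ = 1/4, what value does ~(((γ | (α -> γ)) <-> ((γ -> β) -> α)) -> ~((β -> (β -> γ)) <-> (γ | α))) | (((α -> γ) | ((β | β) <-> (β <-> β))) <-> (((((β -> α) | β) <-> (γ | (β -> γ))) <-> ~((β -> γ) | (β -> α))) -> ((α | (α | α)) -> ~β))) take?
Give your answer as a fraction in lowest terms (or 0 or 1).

3/4

α -> γ = 1/2 -> 1/4 = 3/4
γ | (α -> γ) = 1/4 | 3/4 = 3/4
γ -> β = 1/4 -> 1 = 1
(γ -> β) -> α = 1 -> 1/2 = 1/2
(γ | (α -> γ)) <-> ((γ -> β) -> α) = 3/4 <-> 1/2 = 3/4
β -> γ = 1 -> 1/4 = 1/4
β -> (β -> γ) = 1 -> 1/4 = 1/4
γ | α = 1/4 | 1/2 = 1/2
(β -> (β -> γ)) <-> (γ | α) = 1/4 <-> 1/2 = 3/4
~((β -> (β -> γ)) <-> (γ | α)) = ~3/4 = 1/4
((γ | (α -> γ)) <-> ((γ -> β) -> α)) -> ~((β -> (β -> γ)) <-> (γ | α)) = 3/4 -> 1/4 = 1/2
~(((γ | (α -> γ)) <-> ((γ -> β) -> α)) -> ~((β -> (β -> γ)) <-> (γ | α))) = ~1/2 = 1/2
α -> γ = 1/2 -> 1/4 = 3/4
β | β = 1 | 1 = 1
β <-> β = 1 <-> 1 = 1
(β | β) <-> (β <-> β) = 1 <-> 1 = 1
(α -> γ) | ((β | β) <-> (β <-> β)) = 3/4 | 1 = 1
β -> α = 1 -> 1/2 = 1/2
(β -> α) | β = 1/2 | 1 = 1
β -> γ = 1 -> 1/4 = 1/4
γ | (β -> γ) = 1/4 | 1/4 = 1/4
((β -> α) | β) <-> (γ | (β -> γ)) = 1 <-> 1/4 = 1/4
β -> γ = 1 -> 1/4 = 1/4
β -> α = 1 -> 1/2 = 1/2
(β -> γ) | (β -> α) = 1/4 | 1/2 = 1/2
~((β -> γ) | (β -> α)) = ~1/2 = 1/2
(((β -> α) | β) <-> (γ | (β -> γ))) <-> ~((β -> γ) | (β -> α)) = 1/4 <-> 1/2 = 3/4
α | α = 1/2 | 1/2 = 1/2
α | (α | α) = 1/2 | 1/2 = 1/2
~β = ~1 = 0
(α | (α | α)) -> ~β = 1/2 -> 0 = 1/2
((((β -> α) | β) <-> (γ | (β -> γ))) <-> ~((β -> γ) | (β -> α))) -> ((α | (α | α)) -> ~β) = 3/4 -> 1/2 = 3/4
((α -> γ) | ((β | β) <-> (β <-> β))) <-> (((((β -> α) | β) <-> (γ | (β -> γ))) <-> ~((β -> γ) | (β -> α))) -> ((α | (α | α)) -> ~β)) = 1 <-> 3/4 = 3/4
~(((γ | (α -> γ)) <-> ((γ -> β) -> α)) -> ~((β -> (β -> γ)) <-> (γ | α))) | (((α -> γ) | ((β | β) <-> (β <-> β))) <-> (((((β -> α) | β) <-> (γ | (β -> γ))) <-> ~((β -> γ) | (β -> α))) -> ((α | (α | α)) -> ~β))) = 1/2 | 3/4 = 3/4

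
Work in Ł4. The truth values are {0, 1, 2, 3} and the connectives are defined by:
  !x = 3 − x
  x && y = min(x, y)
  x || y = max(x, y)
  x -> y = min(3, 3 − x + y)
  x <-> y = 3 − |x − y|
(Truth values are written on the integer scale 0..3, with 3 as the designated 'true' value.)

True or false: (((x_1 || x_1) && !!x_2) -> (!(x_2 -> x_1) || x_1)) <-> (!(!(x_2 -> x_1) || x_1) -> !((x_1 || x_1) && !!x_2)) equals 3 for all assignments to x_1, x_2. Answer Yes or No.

x_1 = 0, x_2 = 0 ↦ 3
x_1 = 0, x_2 = 1 ↦ 3
x_1 = 0, x_2 = 2 ↦ 3
x_1 = 0, x_2 = 3 ↦ 3
x_1 = 1, x_2 = 0 ↦ 3
x_1 = 1, x_2 = 1 ↦ 3
x_1 = 1, x_2 = 2 ↦ 3
x_1 = 1, x_2 = 3 ↦ 3
x_1 = 2, x_2 = 0 ↦ 3
x_1 = 2, x_2 = 1 ↦ 3
x_1 = 2, x_2 = 2 ↦ 3
x_1 = 2, x_2 = 3 ↦ 3
x_1 = 3, x_2 = 0 ↦ 3
x_1 = 3, x_2 = 1 ↦ 3
x_1 = 3, x_2 = 2 ↦ 3
x_1 = 3, x_2 = 3 ↦ 3
Every assignment gives a value ≥ 3.

Yes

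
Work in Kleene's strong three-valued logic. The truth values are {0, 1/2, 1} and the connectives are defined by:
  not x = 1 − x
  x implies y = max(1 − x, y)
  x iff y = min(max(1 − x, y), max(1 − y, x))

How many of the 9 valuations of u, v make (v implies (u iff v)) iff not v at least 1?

u = 0, v = 0 ↦ 1  ≥
u = 0, v = 1/2 ↦ 1/2  <
u = 0, v = 1 ↦ 1  ≥
u = 1/2, v = 0 ↦ 1  ≥
u = 1/2, v = 1/2 ↦ 1/2  <
u = 1/2, v = 1 ↦ 1/2  <
u = 1, v = 0 ↦ 1  ≥
u = 1, v = 1/2 ↦ 1/2  <
u = 1, v = 1 ↦ 0  <
So 4 of the 9 assignments meet the threshold.

4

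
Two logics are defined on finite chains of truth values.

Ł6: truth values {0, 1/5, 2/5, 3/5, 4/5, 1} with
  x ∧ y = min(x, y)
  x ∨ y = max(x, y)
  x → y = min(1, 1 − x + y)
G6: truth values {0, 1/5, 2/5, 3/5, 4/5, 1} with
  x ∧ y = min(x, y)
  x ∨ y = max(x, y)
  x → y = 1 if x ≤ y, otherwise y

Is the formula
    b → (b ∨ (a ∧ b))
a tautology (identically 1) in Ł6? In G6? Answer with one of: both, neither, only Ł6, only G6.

In Ł6: every assignment gives 1 — tautology.
In G6: every assignment gives 1 — tautology.

both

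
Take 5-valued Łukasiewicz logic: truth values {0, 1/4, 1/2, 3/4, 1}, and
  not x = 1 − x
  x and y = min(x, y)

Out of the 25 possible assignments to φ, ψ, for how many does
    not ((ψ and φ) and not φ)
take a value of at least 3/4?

22

value 1: 13 assignments (counts)
value 3/4: 9 assignments (counts)
value 1/2: 3 assignments
So 22 of the 25 assignments meet the threshold.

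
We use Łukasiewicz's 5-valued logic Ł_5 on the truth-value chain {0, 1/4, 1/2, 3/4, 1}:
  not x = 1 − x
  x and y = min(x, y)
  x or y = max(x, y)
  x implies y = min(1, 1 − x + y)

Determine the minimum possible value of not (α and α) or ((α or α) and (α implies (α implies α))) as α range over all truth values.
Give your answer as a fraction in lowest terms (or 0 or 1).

1/2

Take α = 1/2:
α and α = 1/2 and 1/2 = 1/2
not (α and α) = not 1/2 = 1/2
α or α = 1/2 or 1/2 = 1/2
α implies α = 1/2 implies 1/2 = 1
α implies (α implies α) = 1/2 implies 1 = 1
(α or α) and (α implies (α implies α)) = 1/2 and 1 = 1/2
not (α and α) or ((α or α) and (α implies (α implies α))) = 1/2 or 1/2 = 1/2
No assignment yields a value below 1/2, so this is the minimum.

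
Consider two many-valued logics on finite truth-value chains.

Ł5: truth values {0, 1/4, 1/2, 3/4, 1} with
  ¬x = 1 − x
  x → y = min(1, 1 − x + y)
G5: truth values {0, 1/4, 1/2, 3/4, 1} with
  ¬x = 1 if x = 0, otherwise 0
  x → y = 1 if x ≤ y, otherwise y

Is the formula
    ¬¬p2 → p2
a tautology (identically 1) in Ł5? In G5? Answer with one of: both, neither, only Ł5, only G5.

In Ł5: every assignment gives 1 — tautology.
In G5: at p2 = 1/4 the value is 1/4 — not a tautology.

only Ł5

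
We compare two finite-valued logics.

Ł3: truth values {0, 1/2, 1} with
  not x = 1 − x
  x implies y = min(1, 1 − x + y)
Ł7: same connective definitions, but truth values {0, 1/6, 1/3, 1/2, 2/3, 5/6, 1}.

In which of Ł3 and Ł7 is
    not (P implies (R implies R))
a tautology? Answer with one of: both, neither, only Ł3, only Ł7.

In Ł3: at P = 0, R = 0 the value is 0 — not a tautology.
In Ł7: at P = 0, R = 0 the value is 0 — not a tautology.

neither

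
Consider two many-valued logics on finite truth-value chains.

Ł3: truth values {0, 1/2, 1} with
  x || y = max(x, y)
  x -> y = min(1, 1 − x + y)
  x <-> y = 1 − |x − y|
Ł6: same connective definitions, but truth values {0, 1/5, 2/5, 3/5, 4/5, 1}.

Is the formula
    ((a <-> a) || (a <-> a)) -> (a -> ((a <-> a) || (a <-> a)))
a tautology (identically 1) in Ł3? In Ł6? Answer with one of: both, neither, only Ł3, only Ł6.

both

In Ł3: every assignment gives 1 — tautology.
In Ł6: every assignment gives 1 — tautology.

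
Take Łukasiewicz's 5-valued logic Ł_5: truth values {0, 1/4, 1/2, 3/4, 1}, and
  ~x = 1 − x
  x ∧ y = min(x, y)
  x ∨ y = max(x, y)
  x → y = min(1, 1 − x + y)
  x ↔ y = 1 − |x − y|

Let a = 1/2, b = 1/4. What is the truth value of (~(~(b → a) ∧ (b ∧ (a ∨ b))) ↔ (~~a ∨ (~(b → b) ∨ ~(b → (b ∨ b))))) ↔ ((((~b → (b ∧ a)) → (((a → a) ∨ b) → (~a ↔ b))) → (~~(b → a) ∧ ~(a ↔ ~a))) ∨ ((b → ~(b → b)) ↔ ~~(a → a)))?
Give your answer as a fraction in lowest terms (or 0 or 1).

b → a = 1/4 → 1/2 = 1
~(b → a) = ~1 = 0
a ∨ b = 1/2 ∨ 1/4 = 1/2
b ∧ (a ∨ b) = 1/4 ∧ 1/2 = 1/4
~(b → a) ∧ (b ∧ (a ∨ b)) = 0 ∧ 1/4 = 0
~(~(b → a) ∧ (b ∧ (a ∨ b))) = ~0 = 1
~a = ~1/2 = 1/2
~~a = ~1/2 = 1/2
b → b = 1/4 → 1/4 = 1
~(b → b) = ~1 = 0
b ∨ b = 1/4 ∨ 1/4 = 1/4
b → (b ∨ b) = 1/4 → 1/4 = 1
~(b → (b ∨ b)) = ~1 = 0
~(b → b) ∨ ~(b → (b ∨ b)) = 0 ∨ 0 = 0
~~a ∨ (~(b → b) ∨ ~(b → (b ∨ b))) = 1/2 ∨ 0 = 1/2
~(~(b → a) ∧ (b ∧ (a ∨ b))) ↔ (~~a ∨ (~(b → b) ∨ ~(b → (b ∨ b)))) = 1 ↔ 1/2 = 1/2
~b = ~1/4 = 3/4
b ∧ a = 1/4 ∧ 1/2 = 1/4
~b → (b ∧ a) = 3/4 → 1/4 = 1/2
a → a = 1/2 → 1/2 = 1
(a → a) ∨ b = 1 ∨ 1/4 = 1
~a = ~1/2 = 1/2
~a ↔ b = 1/2 ↔ 1/4 = 3/4
((a → a) ∨ b) → (~a ↔ b) = 1 → 3/4 = 3/4
(~b → (b ∧ a)) → (((a → a) ∨ b) → (~a ↔ b)) = 1/2 → 3/4 = 1
b → a = 1/4 → 1/2 = 1
~(b → a) = ~1 = 0
~~(b → a) = ~0 = 1
~a = ~1/2 = 1/2
a ↔ ~a = 1/2 ↔ 1/2 = 1
~(a ↔ ~a) = ~1 = 0
~~(b → a) ∧ ~(a ↔ ~a) = 1 ∧ 0 = 0
((~b → (b ∧ a)) → (((a → a) ∨ b) → (~a ↔ b))) → (~~(b → a) ∧ ~(a ↔ ~a)) = 1 → 0 = 0
b → b = 1/4 → 1/4 = 1
~(b → b) = ~1 = 0
b → ~(b → b) = 1/4 → 0 = 3/4
a → a = 1/2 → 1/2 = 1
~(a → a) = ~1 = 0
~~(a → a) = ~0 = 1
(b → ~(b → b)) ↔ ~~(a → a) = 3/4 ↔ 1 = 3/4
(((~b → (b ∧ a)) → (((a → a) ∨ b) → (~a ↔ b))) → (~~(b → a) ∧ ~(a ↔ ~a))) ∨ ((b → ~(b → b)) ↔ ~~(a → a)) = 0 ∨ 3/4 = 3/4
(~(~(b → a) ∧ (b ∧ (a ∨ b))) ↔ (~~a ∨ (~(b → b) ∨ ~(b → (b ∨ b))))) ↔ ((((~b → (b ∧ a)) → (((a → a) ∨ b) → (~a ↔ b))) → (~~(b → a) ∧ ~(a ↔ ~a))) ∨ ((b → ~(b → b)) ↔ ~~(a → a))) = 1/2 ↔ 3/4 = 3/4

3/4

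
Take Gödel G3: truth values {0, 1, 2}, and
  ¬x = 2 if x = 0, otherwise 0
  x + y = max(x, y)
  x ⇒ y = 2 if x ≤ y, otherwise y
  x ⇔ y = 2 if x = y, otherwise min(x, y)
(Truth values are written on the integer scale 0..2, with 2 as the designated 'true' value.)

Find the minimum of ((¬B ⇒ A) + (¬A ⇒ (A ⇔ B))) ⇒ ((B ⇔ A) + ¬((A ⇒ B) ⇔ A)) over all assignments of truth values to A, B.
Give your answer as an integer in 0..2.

Take A = 1, B = 2:
¬B = ¬2 = 0
¬B ⇒ A = 0 ⇒ 1 = 2
¬A = ¬1 = 0
A ⇔ B = 1 ⇔ 2 = 1
¬A ⇒ (A ⇔ B) = 0 ⇒ 1 = 2
(¬B ⇒ A) + (¬A ⇒ (A ⇔ B)) = 2 + 2 = 2
B ⇔ A = 2 ⇔ 1 = 1
A ⇒ B = 1 ⇒ 2 = 2
(A ⇒ B) ⇔ A = 2 ⇔ 1 = 1
¬((A ⇒ B) ⇔ A) = ¬1 = 0
(B ⇔ A) + ¬((A ⇒ B) ⇔ A) = 1 + 0 = 1
((¬B ⇒ A) + (¬A ⇒ (A ⇔ B))) ⇒ ((B ⇔ A) + ¬((A ⇒ B) ⇔ A)) = 2 ⇒ 1 = 1
No assignment yields a value below 1, so this is the minimum.

1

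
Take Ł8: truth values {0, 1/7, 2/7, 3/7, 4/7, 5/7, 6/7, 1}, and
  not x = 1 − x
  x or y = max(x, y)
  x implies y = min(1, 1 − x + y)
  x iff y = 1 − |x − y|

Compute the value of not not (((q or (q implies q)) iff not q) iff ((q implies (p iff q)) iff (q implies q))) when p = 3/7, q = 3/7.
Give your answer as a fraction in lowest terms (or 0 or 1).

4/7

q implies q = 3/7 implies 3/7 = 1
q or (q implies q) = 3/7 or 1 = 1
not q = not 3/7 = 4/7
(q or (q implies q)) iff not q = 1 iff 4/7 = 4/7
p iff q = 3/7 iff 3/7 = 1
q implies (p iff q) = 3/7 implies 1 = 1
q implies q = 3/7 implies 3/7 = 1
(q implies (p iff q)) iff (q implies q) = 1 iff 1 = 1
((q or (q implies q)) iff not q) iff ((q implies (p iff q)) iff (q implies q)) = 4/7 iff 1 = 4/7
not (((q or (q implies q)) iff not q) iff ((q implies (p iff q)) iff (q implies q))) = not 4/7 = 3/7
not not (((q or (q implies q)) iff not q) iff ((q implies (p iff q)) iff (q implies q))) = not 3/7 = 4/7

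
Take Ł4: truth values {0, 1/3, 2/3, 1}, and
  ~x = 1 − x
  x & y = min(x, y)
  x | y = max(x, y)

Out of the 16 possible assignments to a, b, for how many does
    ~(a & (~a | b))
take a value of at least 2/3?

12

a = 0, b = 0 ↦ 1  ≥
a = 0, b = 1/3 ↦ 1  ≥
a = 0, b = 2/3 ↦ 1  ≥
a = 0, b = 1 ↦ 1  ≥
a = 1/3, b = 0 ↦ 2/3  ≥
a = 1/3, b = 1/3 ↦ 2/3  ≥
a = 1/3, b = 2/3 ↦ 2/3  ≥
a = 1/3, b = 1 ↦ 2/3  ≥
a = 2/3, b = 0 ↦ 2/3  ≥
a = 2/3, b = 1/3 ↦ 2/3  ≥
a = 2/3, b = 2/3 ↦ 1/3  <
a = 2/3, b = 1 ↦ 1/3  <
a = 1, b = 0 ↦ 1  ≥
a = 1, b = 1/3 ↦ 2/3  ≥
a = 1, b = 2/3 ↦ 1/3  <
a = 1, b = 1 ↦ 0  <
So 12 of the 16 assignments meet the threshold.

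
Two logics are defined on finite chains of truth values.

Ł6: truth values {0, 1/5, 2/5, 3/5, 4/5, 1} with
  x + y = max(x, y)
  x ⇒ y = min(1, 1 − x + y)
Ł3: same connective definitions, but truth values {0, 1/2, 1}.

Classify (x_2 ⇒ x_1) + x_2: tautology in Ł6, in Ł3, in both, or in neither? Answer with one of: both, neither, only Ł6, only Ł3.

In Ł6: at x_1 = 0, x_2 = 1/5 the value is 4/5 — not a tautology.
In Ł3: at x_1 = 0, x_2 = 1/2 the value is 1/2 — not a tautology.

neither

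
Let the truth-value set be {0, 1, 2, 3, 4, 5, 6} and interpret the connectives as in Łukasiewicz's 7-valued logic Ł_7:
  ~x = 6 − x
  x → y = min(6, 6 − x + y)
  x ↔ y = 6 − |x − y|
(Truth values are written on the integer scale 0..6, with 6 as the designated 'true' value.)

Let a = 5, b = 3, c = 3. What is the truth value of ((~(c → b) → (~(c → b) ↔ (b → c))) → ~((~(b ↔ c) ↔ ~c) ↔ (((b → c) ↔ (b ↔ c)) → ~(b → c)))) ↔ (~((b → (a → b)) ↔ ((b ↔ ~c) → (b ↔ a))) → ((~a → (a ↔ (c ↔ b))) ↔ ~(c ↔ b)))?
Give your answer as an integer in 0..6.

5

c → b = 3 → 3 = 6
~(c → b) = ~6 = 0
c → b = 3 → 3 = 6
~(c → b) = ~6 = 0
b → c = 3 → 3 = 6
~(c → b) ↔ (b → c) = 0 ↔ 6 = 0
~(c → b) → (~(c → b) ↔ (b → c)) = 0 → 0 = 6
b ↔ c = 3 ↔ 3 = 6
~(b ↔ c) = ~6 = 0
~c = ~3 = 3
~(b ↔ c) ↔ ~c = 0 ↔ 3 = 3
b → c = 3 → 3 = 6
b ↔ c = 3 ↔ 3 = 6
(b → c) ↔ (b ↔ c) = 6 ↔ 6 = 6
b → c = 3 → 3 = 6
~(b → c) = ~6 = 0
((b → c) ↔ (b ↔ c)) → ~(b → c) = 6 → 0 = 0
(~(b ↔ c) ↔ ~c) ↔ (((b → c) ↔ (b ↔ c)) → ~(b → c)) = 3 ↔ 0 = 3
~((~(b ↔ c) ↔ ~c) ↔ (((b → c) ↔ (b ↔ c)) → ~(b → c))) = ~3 = 3
(~(c → b) → (~(c → b) ↔ (b → c))) → ~((~(b ↔ c) ↔ ~c) ↔ (((b → c) ↔ (b ↔ c)) → ~(b → c))) = 6 → 3 = 3
a → b = 5 → 3 = 4
b → (a → b) = 3 → 4 = 6
~c = ~3 = 3
b ↔ ~c = 3 ↔ 3 = 6
b ↔ a = 3 ↔ 5 = 4
(b ↔ ~c) → (b ↔ a) = 6 → 4 = 4
(b → (a → b)) ↔ ((b ↔ ~c) → (b ↔ a)) = 6 ↔ 4 = 4
~((b → (a → b)) ↔ ((b ↔ ~c) → (b ↔ a))) = ~4 = 2
~a = ~5 = 1
c ↔ b = 3 ↔ 3 = 6
a ↔ (c ↔ b) = 5 ↔ 6 = 5
~a → (a ↔ (c ↔ b)) = 1 → 5 = 6
c ↔ b = 3 ↔ 3 = 6
~(c ↔ b) = ~6 = 0
(~a → (a ↔ (c ↔ b))) ↔ ~(c ↔ b) = 6 ↔ 0 = 0
~((b → (a → b)) ↔ ((b ↔ ~c) → (b ↔ a))) → ((~a → (a ↔ (c ↔ b))) ↔ ~(c ↔ b)) = 2 → 0 = 4
((~(c → b) → (~(c → b) ↔ (b → c))) → ~((~(b ↔ c) ↔ ~c) ↔ (((b → c) ↔ (b ↔ c)) → ~(b → c)))) ↔ (~((b → (a → b)) ↔ ((b ↔ ~c) → (b ↔ a))) → ((~a → (a ↔ (c ↔ b))) ↔ ~(c ↔ b))) = 3 ↔ 4 = 5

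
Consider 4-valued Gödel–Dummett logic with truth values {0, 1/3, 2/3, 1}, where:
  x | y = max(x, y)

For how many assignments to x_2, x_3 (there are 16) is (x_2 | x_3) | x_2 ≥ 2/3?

x_2 = 0, x_3 = 0 ↦ 0  <
x_2 = 0, x_3 = 1/3 ↦ 1/3  <
x_2 = 0, x_3 = 2/3 ↦ 2/3  ≥
x_2 = 0, x_3 = 1 ↦ 1  ≥
x_2 = 1/3, x_3 = 0 ↦ 1/3  <
x_2 = 1/3, x_3 = 1/3 ↦ 1/3  <
x_2 = 1/3, x_3 = 2/3 ↦ 2/3  ≥
x_2 = 1/3, x_3 = 1 ↦ 1  ≥
x_2 = 2/3, x_3 = 0 ↦ 2/3  ≥
x_2 = 2/3, x_3 = 1/3 ↦ 2/3  ≥
x_2 = 2/3, x_3 = 2/3 ↦ 2/3  ≥
x_2 = 2/3, x_3 = 1 ↦ 1  ≥
x_2 = 1, x_3 = 0 ↦ 1  ≥
x_2 = 1, x_3 = 1/3 ↦ 1  ≥
x_2 = 1, x_3 = 2/3 ↦ 1  ≥
x_2 = 1, x_3 = 1 ↦ 1  ≥
So 12 of the 16 assignments meet the threshold.

12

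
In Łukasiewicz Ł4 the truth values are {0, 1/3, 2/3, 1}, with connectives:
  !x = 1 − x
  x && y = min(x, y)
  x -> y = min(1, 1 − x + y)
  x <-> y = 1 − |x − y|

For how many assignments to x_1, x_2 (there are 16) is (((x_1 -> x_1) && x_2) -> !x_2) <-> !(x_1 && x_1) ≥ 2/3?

9

x_1 = 0, x_2 = 0 ↦ 1  ≥
x_1 = 0, x_2 = 1/3 ↦ 1  ≥
x_1 = 0, x_2 = 2/3 ↦ 2/3  ≥
x_1 = 0, x_2 = 1 ↦ 0  <
x_1 = 1/3, x_2 = 0 ↦ 2/3  ≥
x_1 = 1/3, x_2 = 1/3 ↦ 2/3  ≥
x_1 = 1/3, x_2 = 2/3 ↦ 1  ≥
x_1 = 1/3, x_2 = 1 ↦ 1/3  <
x_1 = 2/3, x_2 = 0 ↦ 1/3  <
x_1 = 2/3, x_2 = 1/3 ↦ 1/3  <
x_1 = 2/3, x_2 = 2/3 ↦ 2/3  ≥
x_1 = 2/3, x_2 = 1 ↦ 2/3  ≥
x_1 = 1, x_2 = 0 ↦ 0  <
x_1 = 1, x_2 = 1/3 ↦ 0  <
x_1 = 1, x_2 = 2/3 ↦ 1/3  <
x_1 = 1, x_2 = 1 ↦ 1  ≥
So 9 of the 16 assignments meet the threshold.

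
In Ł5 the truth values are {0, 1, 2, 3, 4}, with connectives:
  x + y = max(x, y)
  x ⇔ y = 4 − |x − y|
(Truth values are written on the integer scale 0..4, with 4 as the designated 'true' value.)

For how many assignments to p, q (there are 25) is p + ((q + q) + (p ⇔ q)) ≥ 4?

13

value 4: 13 assignments (counts)
value 3: 10 assignments
value 2: 2 assignments
So 13 of the 25 assignments meet the threshold.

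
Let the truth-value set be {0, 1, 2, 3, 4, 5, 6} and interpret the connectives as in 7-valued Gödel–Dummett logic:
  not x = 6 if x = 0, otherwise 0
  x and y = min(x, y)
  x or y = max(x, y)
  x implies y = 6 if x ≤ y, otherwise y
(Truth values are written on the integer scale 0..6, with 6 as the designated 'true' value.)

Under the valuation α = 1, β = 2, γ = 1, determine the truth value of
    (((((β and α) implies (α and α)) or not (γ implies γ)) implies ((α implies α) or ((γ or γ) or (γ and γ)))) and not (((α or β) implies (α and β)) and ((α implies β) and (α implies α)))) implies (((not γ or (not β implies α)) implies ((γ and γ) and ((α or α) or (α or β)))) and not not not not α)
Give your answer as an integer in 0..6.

β and α = 2 and 1 = 1
α and α = 1 and 1 = 1
(β and α) implies (α and α) = 1 implies 1 = 6
γ implies γ = 1 implies 1 = 6
not (γ implies γ) = not 6 = 0
((β and α) implies (α and α)) or not (γ implies γ) = 6 or 0 = 6
α implies α = 1 implies 1 = 6
γ or γ = 1 or 1 = 1
γ and γ = 1 and 1 = 1
(γ or γ) or (γ and γ) = 1 or 1 = 1
(α implies α) or ((γ or γ) or (γ and γ)) = 6 or 1 = 6
(((β and α) implies (α and α)) or not (γ implies γ)) implies ((α implies α) or ((γ or γ) or (γ and γ))) = 6 implies 6 = 6
α or β = 1 or 2 = 2
α and β = 1 and 2 = 1
(α or β) implies (α and β) = 2 implies 1 = 1
α implies β = 1 implies 2 = 6
α implies α = 1 implies 1 = 6
(α implies β) and (α implies α) = 6 and 6 = 6
((α or β) implies (α and β)) and ((α implies β) and (α implies α)) = 1 and 6 = 1
not (((α or β) implies (α and β)) and ((α implies β) and (α implies α))) = not 1 = 0
((((β and α) implies (α and α)) or not (γ implies γ)) implies ((α implies α) or ((γ or γ) or (γ and γ)))) and not (((α or β) implies (α and β)) and ((α implies β) and (α implies α))) = 6 and 0 = 0
not γ = not 1 = 0
not β = not 2 = 0
not β implies α = 0 implies 1 = 6
not γ or (not β implies α) = 0 or 6 = 6
γ and γ = 1 and 1 = 1
α or α = 1 or 1 = 1
α or β = 1 or 2 = 2
(α or α) or (α or β) = 1 or 2 = 2
(γ and γ) and ((α or α) or (α or β)) = 1 and 2 = 1
(not γ or (not β implies α)) implies ((γ and γ) and ((α or α) or (α or β))) = 6 implies 1 = 1
not α = not 1 = 0
not not α = not 0 = 6
not not not α = not 6 = 0
not not not not α = not 0 = 6
((not γ or (not β implies α)) implies ((γ and γ) and ((α or α) or (α or β)))) and not not not not α = 1 and 6 = 1
(((((β and α) implies (α and α)) or not (γ implies γ)) implies ((α implies α) or ((γ or γ) or (γ and γ)))) and not (((α or β) implies (α and β)) and ((α implies β) and (α implies α)))) implies (((not γ or (not β implies α)) implies ((γ and γ) and ((α or α) or (α or β)))) and not not not not α) = 0 implies 1 = 6

6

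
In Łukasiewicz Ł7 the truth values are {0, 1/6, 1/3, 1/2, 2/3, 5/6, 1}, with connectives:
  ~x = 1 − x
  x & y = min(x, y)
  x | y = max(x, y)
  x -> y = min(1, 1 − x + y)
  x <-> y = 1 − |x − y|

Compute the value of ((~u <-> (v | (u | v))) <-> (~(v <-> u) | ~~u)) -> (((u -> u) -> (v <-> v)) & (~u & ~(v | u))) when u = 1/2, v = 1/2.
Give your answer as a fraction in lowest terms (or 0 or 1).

1

~u = ~1/2 = 1/2
u | v = 1/2 | 1/2 = 1/2
v | (u | v) = 1/2 | 1/2 = 1/2
~u <-> (v | (u | v)) = 1/2 <-> 1/2 = 1
v <-> u = 1/2 <-> 1/2 = 1
~(v <-> u) = ~1 = 0
~u = ~1/2 = 1/2
~~u = ~1/2 = 1/2
~(v <-> u) | ~~u = 0 | 1/2 = 1/2
(~u <-> (v | (u | v))) <-> (~(v <-> u) | ~~u) = 1 <-> 1/2 = 1/2
u -> u = 1/2 -> 1/2 = 1
v <-> v = 1/2 <-> 1/2 = 1
(u -> u) -> (v <-> v) = 1 -> 1 = 1
~u = ~1/2 = 1/2
v | u = 1/2 | 1/2 = 1/2
~(v | u) = ~1/2 = 1/2
~u & ~(v | u) = 1/2 & 1/2 = 1/2
((u -> u) -> (v <-> v)) & (~u & ~(v | u)) = 1 & 1/2 = 1/2
((~u <-> (v | (u | v))) <-> (~(v <-> u) | ~~u)) -> (((u -> u) -> (v <-> v)) & (~u & ~(v | u))) = 1/2 -> 1/2 = 1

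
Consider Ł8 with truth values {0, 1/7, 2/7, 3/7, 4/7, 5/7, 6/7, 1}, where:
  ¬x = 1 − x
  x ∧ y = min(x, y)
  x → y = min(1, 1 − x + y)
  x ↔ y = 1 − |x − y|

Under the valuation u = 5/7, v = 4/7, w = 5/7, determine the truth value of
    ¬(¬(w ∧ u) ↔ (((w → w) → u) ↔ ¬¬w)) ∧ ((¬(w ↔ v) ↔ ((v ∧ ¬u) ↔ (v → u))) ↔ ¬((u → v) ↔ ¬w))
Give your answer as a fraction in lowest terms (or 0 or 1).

w ∧ u = 5/7 ∧ 5/7 = 5/7
¬(w ∧ u) = ¬5/7 = 2/7
w → w = 5/7 → 5/7 = 1
(w → w) → u = 1 → 5/7 = 5/7
¬w = ¬5/7 = 2/7
¬¬w = ¬2/7 = 5/7
((w → w) → u) ↔ ¬¬w = 5/7 ↔ 5/7 = 1
¬(w ∧ u) ↔ (((w → w) → u) ↔ ¬¬w) = 2/7 ↔ 1 = 2/7
¬(¬(w ∧ u) ↔ (((w → w) → u) ↔ ¬¬w)) = ¬2/7 = 5/7
w ↔ v = 5/7 ↔ 4/7 = 6/7
¬(w ↔ v) = ¬6/7 = 1/7
¬u = ¬5/7 = 2/7
v ∧ ¬u = 4/7 ∧ 2/7 = 2/7
v → u = 4/7 → 5/7 = 1
(v ∧ ¬u) ↔ (v → u) = 2/7 ↔ 1 = 2/7
¬(w ↔ v) ↔ ((v ∧ ¬u) ↔ (v → u)) = 1/7 ↔ 2/7 = 6/7
u → v = 5/7 → 4/7 = 6/7
¬w = ¬5/7 = 2/7
(u → v) ↔ ¬w = 6/7 ↔ 2/7 = 3/7
¬((u → v) ↔ ¬w) = ¬3/7 = 4/7
(¬(w ↔ v) ↔ ((v ∧ ¬u) ↔ (v → u))) ↔ ¬((u → v) ↔ ¬w) = 6/7 ↔ 4/7 = 5/7
¬(¬(w ∧ u) ↔ (((w → w) → u) ↔ ¬¬w)) ∧ ((¬(w ↔ v) ↔ ((v ∧ ¬u) ↔ (v → u))) ↔ ¬((u → v) ↔ ¬w)) = 5/7 ∧ 5/7 = 5/7

5/7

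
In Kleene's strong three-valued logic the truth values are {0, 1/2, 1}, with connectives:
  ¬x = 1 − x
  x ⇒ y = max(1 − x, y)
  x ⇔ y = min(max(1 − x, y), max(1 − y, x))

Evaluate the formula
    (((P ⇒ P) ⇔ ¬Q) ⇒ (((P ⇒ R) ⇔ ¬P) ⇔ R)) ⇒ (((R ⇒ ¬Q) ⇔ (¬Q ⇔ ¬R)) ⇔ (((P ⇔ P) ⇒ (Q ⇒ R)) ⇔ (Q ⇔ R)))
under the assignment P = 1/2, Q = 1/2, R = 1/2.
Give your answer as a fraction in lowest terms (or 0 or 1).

P ⇒ P = 1/2 ⇒ 1/2 = 1/2
¬Q = ¬1/2 = 1/2
(P ⇒ P) ⇔ ¬Q = 1/2 ⇔ 1/2 = 1/2
P ⇒ R = 1/2 ⇒ 1/2 = 1/2
¬P = ¬1/2 = 1/2
(P ⇒ R) ⇔ ¬P = 1/2 ⇔ 1/2 = 1/2
((P ⇒ R) ⇔ ¬P) ⇔ R = 1/2 ⇔ 1/2 = 1/2
((P ⇒ P) ⇔ ¬Q) ⇒ (((P ⇒ R) ⇔ ¬P) ⇔ R) = 1/2 ⇒ 1/2 = 1/2
¬Q = ¬1/2 = 1/2
R ⇒ ¬Q = 1/2 ⇒ 1/2 = 1/2
¬Q = ¬1/2 = 1/2
¬R = ¬1/2 = 1/2
¬Q ⇔ ¬R = 1/2 ⇔ 1/2 = 1/2
(R ⇒ ¬Q) ⇔ (¬Q ⇔ ¬R) = 1/2 ⇔ 1/2 = 1/2
P ⇔ P = 1/2 ⇔ 1/2 = 1/2
Q ⇒ R = 1/2 ⇒ 1/2 = 1/2
(P ⇔ P) ⇒ (Q ⇒ R) = 1/2 ⇒ 1/2 = 1/2
Q ⇔ R = 1/2 ⇔ 1/2 = 1/2
((P ⇔ P) ⇒ (Q ⇒ R)) ⇔ (Q ⇔ R) = 1/2 ⇔ 1/2 = 1/2
((R ⇒ ¬Q) ⇔ (¬Q ⇔ ¬R)) ⇔ (((P ⇔ P) ⇒ (Q ⇒ R)) ⇔ (Q ⇔ R)) = 1/2 ⇔ 1/2 = 1/2
(((P ⇒ P) ⇔ ¬Q) ⇒ (((P ⇒ R) ⇔ ¬P) ⇔ R)) ⇒ (((R ⇒ ¬Q) ⇔ (¬Q ⇔ ¬R)) ⇔ (((P ⇔ P) ⇒ (Q ⇒ R)) ⇔ (Q ⇔ R))) = 1/2 ⇒ 1/2 = 1/2

1/2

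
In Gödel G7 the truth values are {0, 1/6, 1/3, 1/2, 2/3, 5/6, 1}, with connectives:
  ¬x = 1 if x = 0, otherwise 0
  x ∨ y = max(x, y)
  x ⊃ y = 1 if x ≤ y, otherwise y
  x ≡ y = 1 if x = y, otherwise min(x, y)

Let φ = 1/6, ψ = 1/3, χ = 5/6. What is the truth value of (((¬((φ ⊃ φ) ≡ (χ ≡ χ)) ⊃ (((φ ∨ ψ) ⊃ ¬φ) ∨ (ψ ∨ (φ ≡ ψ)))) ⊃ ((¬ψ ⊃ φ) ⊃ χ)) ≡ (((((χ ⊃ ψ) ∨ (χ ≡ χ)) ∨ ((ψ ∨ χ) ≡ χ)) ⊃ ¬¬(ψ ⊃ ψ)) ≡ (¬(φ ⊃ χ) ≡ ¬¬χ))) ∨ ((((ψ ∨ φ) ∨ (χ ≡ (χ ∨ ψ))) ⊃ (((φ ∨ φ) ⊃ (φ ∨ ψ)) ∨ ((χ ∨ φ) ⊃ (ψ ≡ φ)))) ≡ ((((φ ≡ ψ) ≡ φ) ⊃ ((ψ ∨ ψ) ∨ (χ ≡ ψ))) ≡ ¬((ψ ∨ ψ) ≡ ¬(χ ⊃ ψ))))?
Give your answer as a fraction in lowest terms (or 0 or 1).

1/3

φ ⊃ φ = 1/6 ⊃ 1/6 = 1
χ ≡ χ = 5/6 ≡ 5/6 = 1
(φ ⊃ φ) ≡ (χ ≡ χ) = 1 ≡ 1 = 1
¬((φ ⊃ φ) ≡ (χ ≡ χ)) = ¬1 = 0
φ ∨ ψ = 1/6 ∨ 1/3 = 1/3
¬φ = ¬1/6 = 0
(φ ∨ ψ) ⊃ ¬φ = 1/3 ⊃ 0 = 0
φ ≡ ψ = 1/6 ≡ 1/3 = 1/6
ψ ∨ (φ ≡ ψ) = 1/3 ∨ 1/6 = 1/3
((φ ∨ ψ) ⊃ ¬φ) ∨ (ψ ∨ (φ ≡ ψ)) = 0 ∨ 1/3 = 1/3
¬((φ ⊃ φ) ≡ (χ ≡ χ)) ⊃ (((φ ∨ ψ) ⊃ ¬φ) ∨ (ψ ∨ (φ ≡ ψ))) = 0 ⊃ 1/3 = 1
¬ψ = ¬1/3 = 0
¬ψ ⊃ φ = 0 ⊃ 1/6 = 1
(¬ψ ⊃ φ) ⊃ χ = 1 ⊃ 5/6 = 5/6
(¬((φ ⊃ φ) ≡ (χ ≡ χ)) ⊃ (((φ ∨ ψ) ⊃ ¬φ) ∨ (ψ ∨ (φ ≡ ψ)))) ⊃ ((¬ψ ⊃ φ) ⊃ χ) = 1 ⊃ 5/6 = 5/6
χ ⊃ ψ = 5/6 ⊃ 1/3 = 1/3
χ ≡ χ = 5/6 ≡ 5/6 = 1
(χ ⊃ ψ) ∨ (χ ≡ χ) = 1/3 ∨ 1 = 1
ψ ∨ χ = 1/3 ∨ 5/6 = 5/6
(ψ ∨ χ) ≡ χ = 5/6 ≡ 5/6 = 1
((χ ⊃ ψ) ∨ (χ ≡ χ)) ∨ ((ψ ∨ χ) ≡ χ) = 1 ∨ 1 = 1
ψ ⊃ ψ = 1/3 ⊃ 1/3 = 1
¬(ψ ⊃ ψ) = ¬1 = 0
¬¬(ψ ⊃ ψ) = ¬0 = 1
(((χ ⊃ ψ) ∨ (χ ≡ χ)) ∨ ((ψ ∨ χ) ≡ χ)) ⊃ ¬¬(ψ ⊃ ψ) = 1 ⊃ 1 = 1
φ ⊃ χ = 1/6 ⊃ 5/6 = 1
¬(φ ⊃ χ) = ¬1 = 0
¬χ = ¬5/6 = 0
¬¬χ = ¬0 = 1
¬(φ ⊃ χ) ≡ ¬¬χ = 0 ≡ 1 = 0
((((χ ⊃ ψ) ∨ (χ ≡ χ)) ∨ ((ψ ∨ χ) ≡ χ)) ⊃ ¬¬(ψ ⊃ ψ)) ≡ (¬(φ ⊃ χ) ≡ ¬¬χ) = 1 ≡ 0 = 0
((¬((φ ⊃ φ) ≡ (χ ≡ χ)) ⊃ (((φ ∨ ψ) ⊃ ¬φ) ∨ (ψ ∨ (φ ≡ ψ)))) ⊃ ((¬ψ ⊃ φ) ⊃ χ)) ≡ (((((χ ⊃ ψ) ∨ (χ ≡ χ)) ∨ ((ψ ∨ χ) ≡ χ)) ⊃ ¬¬(ψ ⊃ ψ)) ≡ (¬(φ ⊃ χ) ≡ ¬¬χ)) = 5/6 ≡ 0 = 0
ψ ∨ φ = 1/3 ∨ 1/6 = 1/3
χ ∨ ψ = 5/6 ∨ 1/3 = 5/6
χ ≡ (χ ∨ ψ) = 5/6 ≡ 5/6 = 1
(ψ ∨ φ) ∨ (χ ≡ (χ ∨ ψ)) = 1/3 ∨ 1 = 1
φ ∨ φ = 1/6 ∨ 1/6 = 1/6
φ ∨ ψ = 1/6 ∨ 1/3 = 1/3
(φ ∨ φ) ⊃ (φ ∨ ψ) = 1/6 ⊃ 1/3 = 1
χ ∨ φ = 5/6 ∨ 1/6 = 5/6
ψ ≡ φ = 1/3 ≡ 1/6 = 1/6
(χ ∨ φ) ⊃ (ψ ≡ φ) = 5/6 ⊃ 1/6 = 1/6
((φ ∨ φ) ⊃ (φ ∨ ψ)) ∨ ((χ ∨ φ) ⊃ (ψ ≡ φ)) = 1 ∨ 1/6 = 1
((ψ ∨ φ) ∨ (χ ≡ (χ ∨ ψ))) ⊃ (((φ ∨ φ) ⊃ (φ ∨ ψ)) ∨ ((χ ∨ φ) ⊃ (ψ ≡ φ))) = 1 ⊃ 1 = 1
φ ≡ ψ = 1/6 ≡ 1/3 = 1/6
(φ ≡ ψ) ≡ φ = 1/6 ≡ 1/6 = 1
ψ ∨ ψ = 1/3 ∨ 1/3 = 1/3
χ ≡ ψ = 5/6 ≡ 1/3 = 1/3
(ψ ∨ ψ) ∨ (χ ≡ ψ) = 1/3 ∨ 1/3 = 1/3
((φ ≡ ψ) ≡ φ) ⊃ ((ψ ∨ ψ) ∨ (χ ≡ ψ)) = 1 ⊃ 1/3 = 1/3
ψ ∨ ψ = 1/3 ∨ 1/3 = 1/3
χ ⊃ ψ = 5/6 ⊃ 1/3 = 1/3
¬(χ ⊃ ψ) = ¬1/3 = 0
(ψ ∨ ψ) ≡ ¬(χ ⊃ ψ) = 1/3 ≡ 0 = 0
¬((ψ ∨ ψ) ≡ ¬(χ ⊃ ψ)) = ¬0 = 1
(((φ ≡ ψ) ≡ φ) ⊃ ((ψ ∨ ψ) ∨ (χ ≡ ψ))) ≡ ¬((ψ ∨ ψ) ≡ ¬(χ ⊃ ψ)) = 1/3 ≡ 1 = 1/3
(((ψ ∨ φ) ∨ (χ ≡ (χ ∨ ψ))) ⊃ (((φ ∨ φ) ⊃ (φ ∨ ψ)) ∨ ((χ ∨ φ) ⊃ (ψ ≡ φ)))) ≡ ((((φ ≡ ψ) ≡ φ) ⊃ ((ψ ∨ ψ) ∨ (χ ≡ ψ))) ≡ ¬((ψ ∨ ψ) ≡ ¬(χ ⊃ ψ))) = 1 ≡ 1/3 = 1/3
(((¬((φ ⊃ φ) ≡ (χ ≡ χ)) ⊃ (((φ ∨ ψ) ⊃ ¬φ) ∨ (ψ ∨ (φ ≡ ψ)))) ⊃ ((¬ψ ⊃ φ) ⊃ χ)) ≡ (((((χ ⊃ ψ) ∨ (χ ≡ χ)) ∨ ((ψ ∨ χ) ≡ χ)) ⊃ ¬¬(ψ ⊃ ψ)) ≡ (¬(φ ⊃ χ) ≡ ¬¬χ))) ∨ ((((ψ ∨ φ) ∨ (χ ≡ (χ ∨ ψ))) ⊃ (((φ ∨ φ) ⊃ (φ ∨ ψ)) ∨ ((χ ∨ φ) ⊃ (ψ ≡ φ)))) ≡ ((((φ ≡ ψ) ≡ φ) ⊃ ((ψ ∨ ψ) ∨ (χ ≡ ψ))) ≡ ¬((ψ ∨ ψ) ≡ ¬(χ ⊃ ψ)))) = 0 ∨ 1/3 = 1/3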